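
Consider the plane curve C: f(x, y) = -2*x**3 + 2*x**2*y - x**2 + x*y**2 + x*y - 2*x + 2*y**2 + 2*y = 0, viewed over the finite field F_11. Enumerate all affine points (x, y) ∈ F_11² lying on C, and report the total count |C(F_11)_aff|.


Affine F_11-points: {(0, 0), (0, 10), (2, 4), (5, 2), (5, 4), (7, 5), (7, 10), (8, 7), (8, 10), (9, 9)}; count = 10.

For each of the 121 pairs (x, y) ∈ F_11², evaluate f(x, y) mod 11. Record the zeros.
  x = 0: [0↦0, 1↦4, 2↦1, 3↦2, 4↦7, 5↦5, 6↦7, 7↦2, 8↦1, 9↦4, 10↦0]  zeros at y ∈ {0, 10}
  x = 1: [0↦6, 1↦3, 2↦6, 3↦4, 4↦8, 5↦7, 6↦1, 7↦1, 8↦7, 9↦8, 10↦4]  zeros at y ∈ ∅
  x = 2: [0↦9, 1↦3, 2↦5, 3↦4, 4↦0, 5↦4, 6↦5, 7↦3, 8↦9, 9↦1, 10↦1]  zeros at y ∈ {4}
  x = 3: [0↦8, 1↦3, 2↦8, 3↦1, 4↦4, 5↦6, 6↦7, 7↦7, 8↦6, 9↦4, 10↦1]  zeros at y ∈ ∅
  x = 4: [0↦2, 1↦2, 2↦3, 3↦5, 4↦8, 5↦1, 6↦6, 7↦1, 8↦8, 9↦5, 10↦3]  zeros at y ∈ ∅
  x = 5: [0↦1, 1↦10, 2↦0, 3↦4, 4↦0, 5↦10, 6↦1, 7↦6, 8↦3, 9↦3, 10↦6]  zeros at y ∈ {2, 4}
  x = 6: [0↦4, 1↦4, 2↦9, 3↦8, 4↦1, 5↦10, 6↦2, 7↦10, 8↦1, 9↦8, 10↦9]  zeros at y ∈ ∅
  x = 7: [0↦10, 1↦5, 2↦7, 3↦5, 4↦10, 5↦0, 6↦8, 7↦1, 8↦1, 9↦8, 10↦0]  zeros at y ∈ {5, 10}
  x = 8: [0↦7, 1↦1, 2↦4, 3↦5, 4↦4, 5↦1, 6↦7, 7↦0, 8↦2, 9↦2, 10↦0]  zeros at y ∈ {7, 10}
  x = 9: [0↦5, 1↦2, 2↦10, 3↦7, 4↦4, 5↦1, 6↦9, 7↦6, 8↦3, 9↦0, 10↦8]  zeros at y ∈ {9}
  x = 10: [0↦3, 1↦7, 2↦2, 3↦10, 4↦9, 5↦10, 6↦2, 7↦7, 8↦3, 9↦1, 10↦1]  zeros at y ∈ ∅
Collecting zeros: affine points = {(0, 0), (0, 10), (2, 4), (5, 2), (5, 4), (7, 5), (7, 10), (8, 7), (8, 10), (9, 9)}.
Total count |C(F_11)_aff| = 10.


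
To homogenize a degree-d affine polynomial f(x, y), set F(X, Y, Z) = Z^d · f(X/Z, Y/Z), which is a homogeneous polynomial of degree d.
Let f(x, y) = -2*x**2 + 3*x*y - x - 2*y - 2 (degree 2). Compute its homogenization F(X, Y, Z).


F(X, Y, Z) = -2*X**2 + 3*X*Y - X*Z - 2*Y*Z - 2*Z**2

deg(f) = 2.
Substitute x = X/Z, y = Y/Z into f, then multiply by Z^2.
  monomial -2·x^2·y^0 ↦ -2·X^2·Y^0·Z^0.
  monomial 3·x^1·y^1 ↦ 3·X^1·Y^1·Z^0.
  monomial -1·x^1·y^0 ↦ -1·X^1·Y^0·Z^1.
  monomial -2·x^0·y^1 ↦ -2·X^0·Y^1·Z^1.
  monomial -2·x^0·y^0 ↦ -2·X^0·Y^0·Z^2.
Collecting: F(X, Y, Z) = -2*X**2 + 3*X*Y - X*Z - 2*Y*Z - 2*Z**2.


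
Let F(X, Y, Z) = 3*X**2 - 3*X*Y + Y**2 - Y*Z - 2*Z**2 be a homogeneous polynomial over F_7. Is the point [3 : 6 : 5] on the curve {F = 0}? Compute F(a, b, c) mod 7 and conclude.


F(3,6,5) ≡ 6 (mod 7); P is NOT on the curve.

Evaluate F(3, 6, 5) term-by-term (mod 7).
  3*X**2 ↦ 3·9·1·1 = 27
  -3*X*Y ↦ -3·3·6·1 = -54
  Y**2 ↦ 1·1·36·1 = 36
  -Y*Z ↦ -1·1·6·5 = -30
  -2*Z**2 ↦ -2·1·1·25 = -50
Sum: F(3, 6, 5) = (27) + (-54) + (36) + (-30) + (-50) = -71.
Reducing mod 7: -71 ≡ 6 (mod 7).
Since F(a, b, c) ≡ 6 ≠ 0 (mod 7), P does NOT lie on the curve.


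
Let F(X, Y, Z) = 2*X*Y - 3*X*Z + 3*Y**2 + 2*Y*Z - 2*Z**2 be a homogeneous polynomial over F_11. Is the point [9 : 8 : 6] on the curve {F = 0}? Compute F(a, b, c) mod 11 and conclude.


F(9,8,6) ≡ 0 (mod 11); P is on the curve.

Evaluate F(9, 8, 6) term-by-term (mod 11).
  2*X*Y ↦ 2·9·8·1 = 144
  -3*X*Z ↦ -3·9·1·6 = -162
  3*Y**2 ↦ 3·1·64·1 = 192
  2*Y*Z ↦ 2·1·8·6 = 96
  -2*Z**2 ↦ -2·1·1·36 = -72
Sum: F(9, 8, 6) = (144) + (-162) + (192) + (96) + (-72) = 198.
Reducing mod 11: 198 ≡ 0 (mod 11).
Since F(a, b, c) ≡ 0 (mod 11), P lies on the curve.


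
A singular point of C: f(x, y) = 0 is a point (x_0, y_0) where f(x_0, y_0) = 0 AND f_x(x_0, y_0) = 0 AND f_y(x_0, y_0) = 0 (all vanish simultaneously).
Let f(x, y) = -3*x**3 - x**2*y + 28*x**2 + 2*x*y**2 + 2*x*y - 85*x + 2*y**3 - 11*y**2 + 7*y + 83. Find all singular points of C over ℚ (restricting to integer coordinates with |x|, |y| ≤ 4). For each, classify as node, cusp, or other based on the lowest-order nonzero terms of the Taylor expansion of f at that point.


Singular points: {(3, 1)}; classification: cusp.

Compute partial derivatives:
  f_x = -9*x**2 - 2*x*y + 56*x + 2*y**2 + 2*y - 85.
  f_y = -x**2 + 4*x*y + 2*x + 6*y**2 - 22*y + 7.
Scan x_0 ∈ {−4, ..., 4}. For each x_0, f_y(x_0, y) is a polynomial in y; find its integer roots y ∈ {−4, ..., 4}, then test f_x and f at those candidates.
  x = -4: f_y(-4, y) = 6*y**2 - 38*y - 17; no integer root y with |y| ≤ 4.
  x = -3: f_y(-3, y) = 6*y**2 - 34*y - 8; no integer root y with |y| ≤ 4.
  x = -2: f_y(-2, y) = 6*y**2 - 30*y - 1; no integer root y with |y| ≤ 4.
  x = -1: f_y(-1, y) = 6*y**2 - 26*y + 4; no integer root y with |y| ≤ 4.
  x = 0: f_y(0, y) = 6*y**2 - 22*y + 7; no integer root y with |y| ≤ 4.
  x = 1: f_y(1, y) = 6*y**2 - 18*y + 8; no integer root y with |y| ≤ 4.
  x = 2: f_y(2, y) = 6*y**2 - 14*y + 7; no integer root y with |y| ≤ 4.
  x = 3: f_y(3, y) = 6*y**2 - 10*y + 4; vanishes at y ∈ {1}. (3, 1): f_x = 0, f = 0 — SINGULAR.
  x = 4: f_y(4, y) = 6*y**2 - 6*y - 1; no integer root y with |y| ≤ 4.
Only singular point on the grid: (3, 1).
Classify: substitute x = 3 + u, y = 1 + v and expand: f = -3*u**3 - u**2*v + 2*u*v**2 + 2*v**3 + v**2.
No constant or linear terms (consistent with a singular point). Quadratic part: v**2. Cubic part: -3*u**3 - u**2*v + 2*u*v**2 + 2*v**3.
The quadratic part v**2 is a perfect square, so there is a single (double) tangent line v = 0, i.e. y = 1. Restricting the cubic part to that line (v = 0) leaves -3*u**3 ≠ 0, so f is not divisible by v and the branch is v² ≈ 3*u**3 to lowest order — this is a cusp.
Classification: cusp.


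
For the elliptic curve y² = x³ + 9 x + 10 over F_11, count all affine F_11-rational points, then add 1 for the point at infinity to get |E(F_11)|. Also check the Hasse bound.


Affine points = {(1, 3), (1, 8), (2, 5), (2, 6), (3, 3), (3, 8), (4, 0), (5, 2), (5, 9), (6, 4), (6, 7), (7, 3), (7, 8), (8, 0), (10, 0)}; affine count = 15; |E(F_11)| = 16.

Discriminant check: Δ ∝ 4a³ + 27b² = 4·9³ + 27·10² = 4·729 + 27·100 ≡ 6 (mod 11). Nonzero ⇒ E is nonsingular.
For each x ∈ F_11, compute rhs = x³ + 9·x + 10 mod 11, then count y ∈ F_11 with y² ≡ rhs.
  x = 0: rhs = 10, matching y values: none (0 points).
  x = 1: rhs = 9, matching y values: 3, 8 (2 points).
  x = 2: rhs = 3, matching y values: 5, 6 (2 points).
  x = 3: rhs = 9, matching y values: 3, 8 (2 points).
  x = 4: rhs = 0, matching y values: 0 (1 points).
  x = 5: rhs = 4, matching y values: 2, 9 (2 points).
  x = 6: rhs = 5, matching y values: 4, 7 (2 points).
  x = 7: rhs = 9, matching y values: 3, 8 (2 points).
  x = 8: rhs = 0, matching y values: 0 (1 points).
  x = 9: rhs = 6, matching y values: none (0 points).
  x = 10: rhs = 0, matching y values: 0 (1 points).
Total affine count: 15.
Full point count |E(F_11)| = 15 + 1 = 16.
Hasse bound: |16 − (11+1)| = |4| = 4 ≤ 2√11 ≈ 6.6332 ✓.


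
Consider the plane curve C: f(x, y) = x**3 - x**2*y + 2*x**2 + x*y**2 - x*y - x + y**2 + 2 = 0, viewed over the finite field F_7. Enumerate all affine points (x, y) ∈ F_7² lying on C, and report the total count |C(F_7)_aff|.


Affine F_7-points: {(1, 4), (3, 5), (4, 5), (4, 6)}; count = 4.

For each of the 49 pairs (x, y) ∈ F_7², evaluate f(x, y) mod 7. Record the zeros.
  x = 0: [0↦2, 1↦3, 2↦6, 3↦4, 4↦4, 5↦6, 6↦3]  zeros at y ∈ ∅
  x = 1: [0↦4, 1↦4, 2↦1, 3↦2, 4↦0, 5↦2, 6↦1]  zeros at y ∈ {4}
  x = 2: [0↦2, 1↦6, 2↦2, 3↦4, 4↦5, 5↦5, 6↦4]  zeros at y ∈ ∅
  x = 3: [0↦2, 1↦1, 2↦1, 3↦2, 4↦4, 5↦0, 6↦4]  zeros at y ∈ {5}
  x = 4: [0↦3, 1↦2, 2↦4, 3↦2, 4↦3, 5↦0, 6↦0]  zeros at y ∈ {5, 6}
  x = 5: [0↦4, 1↦1, 2↦3, 3↦3, 4↦1, 5↦4, 6↦5]  zeros at y ∈ ∅
  x = 6: [0↦4, 1↦4, 2↦4, 3↦4, 4↦4, 5↦4, 6↦4]  zeros at y ∈ ∅
Collecting zeros: affine points = {(1, 4), (3, 5), (4, 5), (4, 6)}.
Total count |C(F_7)_aff| = 4.


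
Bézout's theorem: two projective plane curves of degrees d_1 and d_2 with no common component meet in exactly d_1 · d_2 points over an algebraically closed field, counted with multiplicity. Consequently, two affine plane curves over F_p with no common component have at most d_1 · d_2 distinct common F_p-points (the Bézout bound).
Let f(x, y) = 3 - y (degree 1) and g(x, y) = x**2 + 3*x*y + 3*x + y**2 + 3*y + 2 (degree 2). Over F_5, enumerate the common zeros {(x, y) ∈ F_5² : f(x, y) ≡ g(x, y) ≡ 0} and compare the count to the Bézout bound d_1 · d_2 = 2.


Common zeros: {(0, 3), (3, 3)}; count = 2; Bézout bound = 2.

deg(f) = 1, deg(g) = 2, so Bézout bound = 2.
Scan x ∈ F_5. For each x, list the y ∈ F_5 with f(x, y) ≡ 0 and those with g(x, y) ≡ 0 (mod 5); the common zeros in that column are the intersection.
  x = 0: f ≡ 0 at y ∈ {3}; g ≡ 0 at y ∈ {3, 4}; common: {3}.
  x = 1: f ≡ 0 at y ∈ {3}; g ≡ 0 at y ∈ ∅; common: ∅.
  x = 2: f ≡ 0 at y ∈ {3}; g ≡ 0 at y ∈ ∅; common: ∅.
  x = 3: f ≡ 0 at y ∈ {3}; g ≡ 0 at y ∈ {0, 3}; common: {3}.
  x = 4: f ≡ 0 at y ∈ {3}; g ≡ 0 at y ∈ {0}; common: ∅.
Collecting: common zeros = {(0, 3), (3, 3)}, so the count is 2.
Comparison with the Bézout bound: 2 ≤ 2 = deg(f)·deg(g), as expected for curves with no common component (the bound is attained).


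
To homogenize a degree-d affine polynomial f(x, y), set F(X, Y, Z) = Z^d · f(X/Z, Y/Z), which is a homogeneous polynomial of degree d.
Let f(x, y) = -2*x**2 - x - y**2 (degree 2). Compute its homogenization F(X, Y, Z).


F(X, Y, Z) = -2*X**2 - X*Z - Y**2

deg(f) = 2.
Substitute x = X/Z, y = Y/Z into f, then multiply by Z^2.
  monomial -2·x^2·y^0 ↦ -2·X^2·Y^0·Z^0.
  monomial -1·x^1·y^0 ↦ -1·X^1·Y^0·Z^1.
  monomial -1·x^0·y^2 ↦ -1·X^0·Y^2·Z^0.
Collecting: F(X, Y, Z) = -2*X**2 - X*Z - Y**2.


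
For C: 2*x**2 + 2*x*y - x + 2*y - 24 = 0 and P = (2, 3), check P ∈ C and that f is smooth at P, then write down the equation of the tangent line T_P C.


Tangent line at P: 13*x + 6*y - 44 = 0.

Step 1: f(2, 3) = 0, so P lies on C.
Step 2: partial derivatives
  f_x(x, y) = 4*x + 2*y - 1, f_y(x, y) = 2*x + 2.
  f_x(P) = 13, f_y(P) = 6 (gradient nonzero, so P is smooth).
Step 3: tangent line at P: 13·(x − 2) + 6·(y − 3) = 0.
Expanding: 13*x + 6*y - 44 = 0.


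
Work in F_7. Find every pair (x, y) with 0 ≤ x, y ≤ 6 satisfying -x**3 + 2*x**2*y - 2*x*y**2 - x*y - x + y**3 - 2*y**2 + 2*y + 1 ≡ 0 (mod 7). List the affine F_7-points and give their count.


Affine F_7-points: {(4, 5), (5, 6), (6, 2)}; count = 3.

For each of the 49 pairs (x, y) ∈ F_7², evaluate f(x, y) mod 7. Record the zeros.
  x = 0: [0↦1, 1↦2, 2↦5, 3↦2, 4↦6, 5↦2, 6↦3]  zeros at y ∈ ∅
  x = 1: [0↦6, 1↦6, 2↦4, 3↦6, 4↦4, 5↦4, 6↦5]  zeros at y ∈ ∅
  x = 2: [0↦5, 1↦1, 2↦5, 3↦2, 4↦5, 5↦6, 6↦4]  zeros at y ∈ ∅
  x = 3: [0↦6, 1↦2, 2↦2, 3↦5, 4↦3, 5↦2, 6↦1]  zeros at y ∈ ∅
  x = 4: [0↦3, 1↦3, 2↦3, 3↦2, 4↦6, 5↦0, 6↦4]  zeros at y ∈ {5}
  x = 5: [0↦4, 1↦5, 2↦2, 3↦1, 4↦1, 5↦1, 6↦0]  zeros at y ∈ {6}
  x = 6: [0↦3, 1↦2, 2↦0, 3↦3, 4↦3, 5↦6, 6↦4]  zeros at y ∈ {2}
Collecting zeros: affine points = {(4, 5), (5, 6), (6, 2)}.
Total count |C(F_7)_aff| = 3.


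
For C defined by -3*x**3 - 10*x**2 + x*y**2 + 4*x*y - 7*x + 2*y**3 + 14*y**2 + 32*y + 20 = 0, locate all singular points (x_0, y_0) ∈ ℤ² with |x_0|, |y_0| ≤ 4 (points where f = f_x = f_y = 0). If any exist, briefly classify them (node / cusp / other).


Singular points: {(-1, -2)}; classification: node.

Compute partial derivatives:
  f_x = -9*x**2 - 20*x + y**2 + 4*y - 7.
  f_y = 2*x*y + 4*x + 6*y**2 + 28*y + 32.
Scan x_0 ∈ {−4, ..., 4}. For each x_0, f_y(x_0, y) is a polynomial in y; find its integer roots y ∈ {−4, ..., 4}, then test f_x and f at those candidates.
  x = -4: f_y(-4, y) = 6*y**2 + 20*y + 16; vanishes at y ∈ {-2}. (-4, -2): f_x = -75 ≠ 0.
  x = -3: f_y(-3, y) = 6*y**2 + 22*y + 20; vanishes at y ∈ {-2}. (-3, -2): f_x = -32 ≠ 0.
  x = -2: f_y(-2, y) = 6*y**2 + 24*y + 24; vanishes at y ∈ {-2}. (-2, -2): f_x = -7 ≠ 0.
  x = -1: f_y(-1, y) = 6*y**2 + 26*y + 28; vanishes at y ∈ {-2}. (-1, -2): f_x = 0, f = 0 — SINGULAR.
  x = 0: f_y(0, y) = 6*y**2 + 28*y + 32; vanishes at y ∈ {-2}. (0, -2): f_x = -11 ≠ 0.
  x = 1: f_y(1, y) = 6*y**2 + 30*y + 36; vanishes at y ∈ {-3, -2}. (1, -3): f_x = -39 ≠ 0; (1, -2): f_x = -40 ≠ 0.
  x = 2: f_y(2, y) = 6*y**2 + 32*y + 40; vanishes at y ∈ {-2}. (2, -2): f_x = -87 ≠ 0.
  x = 3: f_y(3, y) = 6*y**2 + 34*y + 44; vanishes at y ∈ {-2}. (3, -2): f_x = -152 ≠ 0.
  x = 4: f_y(4, y) = 6*y**2 + 36*y + 48; vanishes at y ∈ {-4, -2}. (4, -4): f_x = -231 ≠ 0; (4, -2): f_x = -235 ≠ 0.
Only singular point on the grid: (-1, -2).
Classify: substitute x = -1 + u, y = -2 + v and expand: f = -3*u**3 - u**2 + u*v**2 + 2*v**3 + v**2.
No constant or linear terms (consistent with a singular point). Quadratic part: -u**2 + v**2. Cubic part: -3*u**3 + u*v**2 + 2*v**3.
The quadratic part v**2 - u**2 = (v − u)(v + u) splits into two distinct linear factors, so there are two distinct tangent lines y − -2 = ±(x − -1) — this is a node (ordinary double point).
Classification: node.


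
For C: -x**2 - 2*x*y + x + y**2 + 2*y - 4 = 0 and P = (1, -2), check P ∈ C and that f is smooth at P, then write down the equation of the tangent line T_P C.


Tangent line at P: 3*x - 4*y - 11 = 0.

Step 1: f(1, -2) = 0, so P lies on C.
Step 2: partial derivatives
  f_x(x, y) = -2*x - 2*y + 1, f_y(x, y) = -2*x + 2*y + 2.
  f_x(P) = 3, f_y(P) = -4 (gradient nonzero, so P is smooth).
Step 3: tangent line at P: 3·(x − 1) + -4·(y − -2) = 0.
Expanding: 3*x - 4*y - 11 = 0.


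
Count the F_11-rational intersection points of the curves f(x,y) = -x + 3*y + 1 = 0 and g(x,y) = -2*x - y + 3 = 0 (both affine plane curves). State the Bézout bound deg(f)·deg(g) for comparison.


Common zeros: {(3, 8)}; count = 1; Bézout bound = 1.

deg(f) = 1, deg(g) = 1, so Bézout bound = 1.
Scan x ∈ F_11. For each x, list the y ∈ F_11 with f(x, y) ≡ 0 and those with g(x, y) ≡ 0 (mod 11); the common zeros in that column are the intersection.
  x = 0: f ≡ 0 at y ∈ {7}; g ≡ 0 at y ∈ {3}; common: ∅.
  x = 1: f ≡ 0 at y ∈ {0}; g ≡ 0 at y ∈ {1}; common: ∅.
  x = 2: f ≡ 0 at y ∈ {4}; g ≡ 0 at y ∈ {10}; common: ∅.
  x = 3: f ≡ 0 at y ∈ {8}; g ≡ 0 at y ∈ {8}; common: {8}.
  x = 4: f ≡ 0 at y ∈ {1}; g ≡ 0 at y ∈ {6}; common: ∅.
  x = 5: f ≡ 0 at y ∈ {5}; g ≡ 0 at y ∈ {4}; common: ∅.
  x = 6: f ≡ 0 at y ∈ {9}; g ≡ 0 at y ∈ {2}; common: ∅.
  x = 7: f ≡ 0 at y ∈ {2}; g ≡ 0 at y ∈ {0}; common: ∅.
  x = 8: f ≡ 0 at y ∈ {6}; g ≡ 0 at y ∈ {9}; common: ∅.
  x = 9: f ≡ 0 at y ∈ {10}; g ≡ 0 at y ∈ {7}; common: ∅.
  x = 10: f ≡ 0 at y ∈ {3}; g ≡ 0 at y ∈ {5}; common: ∅.
Collecting: common zeros = {(3, 8)}, so the count is 1.
Comparison with the Bézout bound: 1 ≤ 1 = deg(f)·deg(g), as expected for curves with no common component (the bound is attained).


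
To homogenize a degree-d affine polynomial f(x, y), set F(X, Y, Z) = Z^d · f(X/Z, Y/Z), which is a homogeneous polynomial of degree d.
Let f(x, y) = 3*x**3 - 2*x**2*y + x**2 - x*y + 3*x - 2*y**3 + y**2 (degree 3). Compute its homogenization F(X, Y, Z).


F(X, Y, Z) = 3*X**3 - 2*X**2*Y + X**2*Z - X*Y*Z + 3*X*Z**2 - 2*Y**3 + Y**2*Z

deg(f) = 3.
Substitute x = X/Z, y = Y/Z into f, then multiply by Z^3.
  monomial 3·x^3·y^0 ↦ 3·X^3·Y^0·Z^0.
  monomial -2·x^2·y^1 ↦ -2·X^2·Y^1·Z^0.
  monomial 1·x^2·y^0 ↦ 1·X^2·Y^0·Z^1.
  monomial -1·x^1·y^1 ↦ -1·X^1·Y^1·Z^1.
  monomial 3·x^1·y^0 ↦ 3·X^1·Y^0·Z^2.
  monomial -2·x^0·y^3 ↦ -2·X^0·Y^3·Z^0.
  monomial 1·x^0·y^2 ↦ 1·X^0·Y^2·Z^1.
Collecting: F(X, Y, Z) = 3*X**3 - 2*X**2*Y + X**2*Z - X*Y*Z + 3*X*Z**2 - 2*Y**3 + Y**2*Z.


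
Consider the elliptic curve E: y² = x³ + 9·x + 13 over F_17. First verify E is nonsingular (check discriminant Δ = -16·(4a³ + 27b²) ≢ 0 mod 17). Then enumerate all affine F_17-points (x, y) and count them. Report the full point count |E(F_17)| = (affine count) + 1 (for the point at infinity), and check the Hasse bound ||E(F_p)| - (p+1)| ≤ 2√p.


Affine points = {(0, 8), (0, 9), (3, 4), (3, 13), (5, 8), (5, 9), (8, 6), (8, 11), (10, 7), (10, 10), (11, 7), (11, 10), (12, 8), (12, 9), (13, 7), (13, 10), (15, 2), (15, 15)}; affine count = 18; |E(F_17)| = 19.

Discriminant check: Δ ∝ 4a³ + 27b² = 4·9³ + 27·13² = 4·729 + 27·169 ≡ 16 (mod 17). Nonzero ⇒ E is nonsingular.
For each x ∈ F_17, compute rhs = x³ + 9·x + 13 mod 17, then count y ∈ F_17 with y² ≡ rhs.
  x = 0: rhs = 13, matching y values: 8, 9 (2 points).
  x = 1: rhs = 6, matching y values: none (0 points).
  x = 2: rhs = 5, matching y values: none (0 points).
  x = 3: rhs = 16, matching y values: 4, 13 (2 points).
  x = 4: rhs = 11, matching y values: none (0 points).
  x = 5: rhs = 13, matching y values: 8, 9 (2 points).
  x = 6: rhs = 11, matching y values: none (0 points).
  x = 7: rhs = 11, matching y values: none (0 points).
  x = 8: rhs = 2, matching y values: 6, 11 (2 points).
  x = 9: rhs = 7, matching y values: none (0 points).
  x = 10: rhs = 15, matching y values: 7, 10 (2 points).
  x = 11: rhs = 15, matching y values: 7, 10 (2 points).
  x = 12: rhs = 13, matching y values: 8, 9 (2 points).
  x = 13: rhs = 15, matching y values: 7, 10 (2 points).
  x = 14: rhs = 10, matching y values: none (0 points).
  x = 15: rhs = 4, matching y values: 2, 15 (2 points).
  x = 16: rhs = 3, matching y values: none (0 points).
Total affine count: 18.
Full point count |E(F_17)| = 18 + 1 = 19.
Hasse bound: |19 − (17+1)| = |1| = 1 ≤ 2√17 ≈ 8.2462 ✓.


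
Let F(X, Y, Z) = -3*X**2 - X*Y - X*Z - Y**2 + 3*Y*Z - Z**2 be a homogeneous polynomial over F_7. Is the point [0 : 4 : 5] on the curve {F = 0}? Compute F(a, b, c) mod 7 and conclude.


F(0,4,5) ≡ 5 (mod 7); P is NOT on the curve.

Evaluate F(0, 4, 5) term-by-term (mod 7).
  -3*X**2 ↦ -3·0·1·1 = 0
  -X*Y ↦ -1·0·4·1 = 0
  -X*Z ↦ -1·0·1·5 = 0
  -Y**2 ↦ -1·1·16·1 = -16
  3*Y*Z ↦ 3·1·4·5 = 60
  -Z**2 ↦ -1·1·1·25 = -25
Sum: F(0, 4, 5) = (0) + (0) + (0) + (-16) + (60) + (-25) = 19.
Reducing mod 7: 19 ≡ 5 (mod 7).
Since F(a, b, c) ≡ 5 ≠ 0 (mod 7), P does NOT lie on the curve.


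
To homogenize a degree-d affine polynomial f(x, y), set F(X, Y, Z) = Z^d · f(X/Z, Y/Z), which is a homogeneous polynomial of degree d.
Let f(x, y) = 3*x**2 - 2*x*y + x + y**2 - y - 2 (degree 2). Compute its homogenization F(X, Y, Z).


F(X, Y, Z) = 3*X**2 - 2*X*Y + X*Z + Y**2 - Y*Z - 2*Z**2

deg(f) = 2.
Substitute x = X/Z, y = Y/Z into f, then multiply by Z^2.
  monomial 3·x^2·y^0 ↦ 3·X^2·Y^0·Z^0.
  monomial -2·x^1·y^1 ↦ -2·X^1·Y^1·Z^0.
  monomial 1·x^1·y^0 ↦ 1·X^1·Y^0·Z^1.
  monomial 1·x^0·y^2 ↦ 1·X^0·Y^2·Z^0.
  monomial -1·x^0·y^1 ↦ -1·X^0·Y^1·Z^1.
  monomial -2·x^0·y^0 ↦ -2·X^0·Y^0·Z^2.
Collecting: F(X, Y, Z) = 3*X**2 - 2*X*Y + X*Z + Y**2 - Y*Z - 2*Z**2.


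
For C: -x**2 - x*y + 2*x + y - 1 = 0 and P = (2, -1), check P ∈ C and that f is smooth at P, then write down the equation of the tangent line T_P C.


Tangent line at P: -x - y + 1 = 0.

Step 1: f(2, -1) = 0, so P lies on C.
Step 2: partial derivatives
  f_x(x, y) = -2*x - y + 2, f_y(x, y) = 1 - x.
  f_x(P) = -1, f_y(P) = -1 (gradient nonzero, so P is smooth).
Step 3: tangent line at P: -1·(x − 2) + -1·(y − -1) = 0.
Expanding: -x - y + 1 = 0.


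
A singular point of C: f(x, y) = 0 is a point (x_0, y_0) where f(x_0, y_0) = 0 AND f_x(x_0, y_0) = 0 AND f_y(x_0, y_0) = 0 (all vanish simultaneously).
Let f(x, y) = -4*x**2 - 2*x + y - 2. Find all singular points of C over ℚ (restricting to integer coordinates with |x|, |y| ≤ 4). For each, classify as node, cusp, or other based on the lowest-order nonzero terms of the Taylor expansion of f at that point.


No singular points in the scanned grid; C is smooth there.

Compute partial derivatives:
  f_x = -8*x - 2.
  f_y = 1.
f_y = 1 is a nonzero constant, so f_y never vanishes: no point (x, y) can satisfy f = f_x = f_y = 0. In particular no (x, y) ∈ {−4, ..., 4}² is singular; the curve is smooth.


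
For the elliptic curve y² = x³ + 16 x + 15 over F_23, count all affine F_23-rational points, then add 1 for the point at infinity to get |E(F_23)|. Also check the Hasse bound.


Affine points = {(1, 3), (1, 20), (2, 3), (2, 20), (5, 6), (5, 17), (10, 5), (10, 18), (11, 2), (11, 21), (12, 7), (12, 16), (14, 4), (14, 19), (17, 5), (17, 18), (19, 5), (19, 18), (20, 3), (20, 20)}; affine count = 20; |E(F_23)| = 21.

Discriminant check: Δ ∝ 4a³ + 27b² = 4·16³ + 27·15² = 4·4096 + 27·225 ≡ 11 (mod 23). Nonzero ⇒ E is nonsingular.
For each x ∈ F_23, compute rhs = x³ + 16·x + 15 mod 23, then count y ∈ F_23 with y² ≡ rhs.
  x = 0: rhs = 15, matching y values: none (0 points).
  x = 1: rhs = 9, matching y values: 3, 20 (2 points).
  x = 2: rhs = 9, matching y values: 3, 20 (2 points).
  x = 3: rhs = 21, matching y values: none (0 points).
  x = 4: rhs = 5, matching y values: none (0 points).
  x = 5: rhs = 13, matching y values: 6, 17 (2 points).
  x = 6: rhs = 5, matching y values: none (0 points).
  x = 7: rhs = 10, matching y values: none (0 points).
  x = 8: rhs = 11, matching y values: none (0 points).
  x = 9: rhs = 14, matching y values: none (0 points).
  x = 10: rhs = 2, matching y values: 5, 18 (2 points).
  x = 11: rhs = 4, matching y values: 2, 21 (2 points).
  x = 12: rhs = 3, matching y values: 7, 16 (2 points).
  x = 13: rhs = 5, matching y values: none (0 points).
  x = 14: rhs = 16, matching y values: 4, 19 (2 points).
  x = 15: rhs = 19, matching y values: none (0 points).
  x = 16: rhs = 20, matching y values: none (0 points).
  x = 17: rhs = 2, matching y values: 5, 18 (2 points).
  x = 18: rhs = 17, matching y values: none (0 points).
  x = 19: rhs = 2, matching y values: 5, 18 (2 points).
  x = 20: rhs = 9, matching y values: 3, 20 (2 points).
  x = 21: rhs = 21, matching y values: none (0 points).
  x = 22: rhs = 21, matching y values: none (0 points).
Total affine count: 20.
Full point count |E(F_23)| = 20 + 1 = 21.
Hasse bound: |21 − (23+1)| = |-3| = 3 ≤ 2√23 ≈ 9.5917 ✓.


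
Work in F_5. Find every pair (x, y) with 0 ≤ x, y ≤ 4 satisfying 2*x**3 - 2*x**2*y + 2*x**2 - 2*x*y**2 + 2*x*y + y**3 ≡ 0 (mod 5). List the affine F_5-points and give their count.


Affine F_5-points: {(0, 0), (3, 1), (4, 0), (4, 4)}; count = 4.

For each of the 25 pairs (x, y) ∈ F_5², evaluate f(x, y) mod 5. Record the zeros.
  x = 0: [0↦0, 1↦1, 2↦3, 3↦2, 4↦4]  zeros at y ∈ {0}
  x = 1: [0↦4, 1↦3, 2↦4, 3↦3, 4↦1]  zeros at y ∈ ∅
  x = 2: [0↦4, 1↦2, 2↦3, 3↦3, 4↦3]  zeros at y ∈ ∅
  x = 3: [0↦2, 1↦0, 2↦2, 3↦4, 4↦2]  zeros at y ∈ {1}
  x = 4: [0↦0, 1↦4, 2↦3, 3↦3, 4↦0]  zeros at y ∈ {0, 4}
Collecting zeros: affine points = {(0, 0), (3, 1), (4, 0), (4, 4)}.
Total count |C(F_5)_aff| = 4.


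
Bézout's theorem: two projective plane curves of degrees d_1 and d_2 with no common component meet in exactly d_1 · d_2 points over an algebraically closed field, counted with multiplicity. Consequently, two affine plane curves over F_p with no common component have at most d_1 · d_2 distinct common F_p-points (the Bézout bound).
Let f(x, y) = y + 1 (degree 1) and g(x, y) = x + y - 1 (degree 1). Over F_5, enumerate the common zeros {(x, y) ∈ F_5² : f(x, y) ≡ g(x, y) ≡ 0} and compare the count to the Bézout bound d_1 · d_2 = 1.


Common zeros: {(2, 4)}; count = 1; Bézout bound = 1.

deg(f) = 1, deg(g) = 1, so Bézout bound = 1.
Scan x ∈ F_5. For each x, list the y ∈ F_5 with f(x, y) ≡ 0 and those with g(x, y) ≡ 0 (mod 5); the common zeros in that column are the intersection.
  x = 0: f ≡ 0 at y ∈ {4}; g ≡ 0 at y ∈ {1}; common: ∅.
  x = 1: f ≡ 0 at y ∈ {4}; g ≡ 0 at y ∈ {0}; common: ∅.
  x = 2: f ≡ 0 at y ∈ {4}; g ≡ 0 at y ∈ {4}; common: {4}.
  x = 3: f ≡ 0 at y ∈ {4}; g ≡ 0 at y ∈ {3}; common: ∅.
  x = 4: f ≡ 0 at y ∈ {4}; g ≡ 0 at y ∈ {2}; common: ∅.
Collecting: common zeros = {(2, 4)}, so the count is 1.
Comparison with the Bézout bound: 1 ≤ 1 = deg(f)·deg(g), as expected for curves with no common component (the bound is attained).


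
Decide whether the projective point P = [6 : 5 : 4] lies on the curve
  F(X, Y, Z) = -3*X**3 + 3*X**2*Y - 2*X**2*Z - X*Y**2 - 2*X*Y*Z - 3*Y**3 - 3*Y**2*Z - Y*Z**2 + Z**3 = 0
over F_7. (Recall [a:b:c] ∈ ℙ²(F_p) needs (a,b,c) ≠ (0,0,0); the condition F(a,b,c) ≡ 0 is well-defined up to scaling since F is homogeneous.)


F(6,5,4) ≡ 0 (mod 7); P is on the curve.

Evaluate F(6, 5, 4) term-by-term (mod 7).
  -3*X**3 ↦ -3·216·1·1 = -648
  3*X**2*Y ↦ 3·36·5·1 = 540
  -2*X**2*Z ↦ -2·36·1·4 = -288
  -X*Y**2 ↦ -1·6·25·1 = -150
  -2*X*Y*Z ↦ -2·6·5·4 = -240
  -3*Y**3 ↦ -3·1·125·1 = -375
  -3*Y**2*Z ↦ -3·1·25·4 = -300
  -Y*Z**2 ↦ -1·1·5·16 = -80
  Z**3 ↦ 1·1·1·64 = 64
Sum: F(6, 5, 4) = (-648) + (540) + (-288) + (-150) + (-240) + (-375) + (-300) + (-80) + (64) = -1477.
Reducing mod 7: -1477 ≡ 0 (mod 7).
Since F(a, b, c) ≡ 0 (mod 7), P lies on the curve.


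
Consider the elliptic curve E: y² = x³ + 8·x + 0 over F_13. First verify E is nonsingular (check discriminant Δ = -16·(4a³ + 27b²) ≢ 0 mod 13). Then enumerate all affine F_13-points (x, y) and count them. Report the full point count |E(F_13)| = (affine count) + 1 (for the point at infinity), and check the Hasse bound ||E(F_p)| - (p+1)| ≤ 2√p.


Affine points = {(0, 0), (1, 3), (1, 10), (3, 5), (3, 8), (5, 3), (5, 10), (6, 2), (6, 11), (7, 3), (7, 10), (8, 2), (8, 11), (10, 1), (10, 12), (12, 2), (12, 11)}; affine count = 17; |E(F_13)| = 18.

Discriminant check: Δ ∝ 4a³ + 27b² = 4·8³ + 27·0² = 4·512 + 27·0 ≡ 7 (mod 13). Nonzero ⇒ E is nonsingular.
For each x ∈ F_13, compute rhs = x³ + 8·x + 0 mod 13, then count y ∈ F_13 with y² ≡ rhs.
  x = 0: rhs = 0, matching y values: 0 (1 points).
  x = 1: rhs = 9, matching y values: 3, 10 (2 points).
  x = 2: rhs = 11, matching y values: none (0 points).
  x = 3: rhs = 12, matching y values: 5, 8 (2 points).
  x = 4: rhs = 5, matching y values: none (0 points).
  x = 5: rhs = 9, matching y values: 3, 10 (2 points).
  x = 6: rhs = 4, matching y values: 2, 11 (2 points).
  x = 7: rhs = 9, matching y values: 3, 10 (2 points).
  x = 8: rhs = 4, matching y values: 2, 11 (2 points).
  x = 9: rhs = 8, matching y values: none (0 points).
  x = 10: rhs = 1, matching y values: 1, 12 (2 points).
  x = 11: rhs = 2, matching y values: none (0 points).
  x = 12: rhs = 4, matching y values: 2, 11 (2 points).
Total affine count: 17.
Full point count |E(F_13)| = 17 + 1 = 18.
Hasse bound: |18 − (13+1)| = |4| = 4 ≤ 2√13 ≈ 7.2111 ✓.


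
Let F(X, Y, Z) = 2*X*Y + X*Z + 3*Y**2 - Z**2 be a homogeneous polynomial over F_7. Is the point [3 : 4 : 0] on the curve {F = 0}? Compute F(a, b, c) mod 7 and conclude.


F(3,4,0) ≡ 2 (mod 7); P is NOT on the curve.

Evaluate F(3, 4, 0) term-by-term (mod 7).
  2*X*Y ↦ 2·3·4·1 = 24
  X*Z ↦ 1·3·1·0 = 0
  3*Y**2 ↦ 3·1·16·1 = 48
  -Z**2 ↦ -1·1·1·0 = 0
Sum: F(3, 4, 0) = (24) + (0) + (48) + (0) = 72.
Reducing mod 7: 72 ≡ 2 (mod 7).
Since F(a, b, c) ≡ 2 ≠ 0 (mod 7), P does NOT lie on the curve.


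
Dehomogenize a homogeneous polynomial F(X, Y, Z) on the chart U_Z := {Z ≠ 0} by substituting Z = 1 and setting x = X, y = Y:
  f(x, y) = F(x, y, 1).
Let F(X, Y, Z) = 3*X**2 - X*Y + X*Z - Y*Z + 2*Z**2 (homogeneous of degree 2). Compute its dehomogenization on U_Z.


f(x, y) = 3*x**2 - x*y + x - y + 2

On U_Z we set Z = 1. Each monomial c·X^i·Y^j·Z^k in F becomes c·x^i·y^j·1^k = c·x^i·y^j.
Substituting Z = 1: F(X, Y, 1) = 3*x**2 - x*y + x - y + 2.
Note: deg(f) ≤ deg(F) = 2; strict inequality happens when F is divisible by Z (lost terms).


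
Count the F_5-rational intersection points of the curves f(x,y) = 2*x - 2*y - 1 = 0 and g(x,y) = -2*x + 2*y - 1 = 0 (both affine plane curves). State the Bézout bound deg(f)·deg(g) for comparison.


Common zeros: ∅; count = 0; Bézout bound = 1.

deg(f) = 1, deg(g) = 1, so Bézout bound = 1.
Scan x ∈ F_5. For each x, list the y ∈ F_5 with f(x, y) ≡ 0 and those with g(x, y) ≡ 0 (mod 5); the common zeros in that column are the intersection.
  x = 0: f ≡ 0 at y ∈ {2}; g ≡ 0 at y ∈ {3}; common: ∅.
  x = 1: f ≡ 0 at y ∈ {3}; g ≡ 0 at y ∈ {4}; common: ∅.
  x = 2: f ≡ 0 at y ∈ {4}; g ≡ 0 at y ∈ {0}; common: ∅.
  x = 3: f ≡ 0 at y ∈ {0}; g ≡ 0 at y ∈ {1}; common: ∅.
  x = 4: f ≡ 0 at y ∈ {1}; g ≡ 0 at y ∈ {2}; common: ∅.
Collecting: common zeros = ∅, so the count is 0.
Comparison with the Bézout bound: 0 ≤ 1 = deg(f)·deg(g), as expected for curves with no common component (the affine F_5-count falls short of the bound because intersections may lie at infinity, over extension fields, or carry multiplicity).


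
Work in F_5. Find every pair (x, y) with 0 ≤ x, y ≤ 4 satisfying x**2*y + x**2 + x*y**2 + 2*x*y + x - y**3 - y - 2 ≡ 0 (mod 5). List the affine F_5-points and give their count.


Affine F_5-points: {(0, 4), (1, 0), (1, 2), (1, 4), (2, 4), (3, 0), (3, 4), (4, 4)}; count = 8.

For each of the 25 pairs (x, y) ∈ F_5², evaluate f(x, y) mod 5. Record the zeros.
  x = 0: [0↦3, 1↦1, 2↦3, 3↦3, 4↦0]  zeros at y ∈ {4}
  x = 1: [0↦0, 1↦2, 2↦0, 3↦3, 4↦0]  zeros at y ∈ {0, 2, 4}
  x = 2: [0↦4, 1↦2, 2↦3, 3↦1, 4↦0]  zeros at y ∈ {4}
  x = 3: [0↦0, 1↦1, 2↦2, 3↦2, 4↦0]  zeros at y ∈ {0, 4}
  x = 4: [0↦3, 1↦4, 2↦2, 3↦1, 4↦0]  zeros at y ∈ {4}
Collecting zeros: affine points = {(0, 4), (1, 0), (1, 2), (1, 4), (2, 4), (3, 0), (3, 4), (4, 4)}.
Total count |C(F_5)_aff| = 8.


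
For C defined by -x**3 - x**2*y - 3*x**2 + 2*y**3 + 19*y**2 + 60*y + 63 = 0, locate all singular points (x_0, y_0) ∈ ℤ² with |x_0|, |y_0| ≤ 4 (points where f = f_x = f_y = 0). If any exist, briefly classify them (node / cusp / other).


Singular points: {(0, -3)}; classification: cusp.

Compute partial derivatives:
  f_x = -3*x**2 - 2*x*y - 6*x.
  f_y = -x**2 + 6*y**2 + 38*y + 60.
Scan x_0 ∈ {−4, ..., 4}. For each x_0, f_y(x_0, y) is a polynomial in y; find its integer roots y ∈ {−4, ..., 4}, then test f_x and f at those candidates.
  x = -4: f_y(-4, y) = 6*y**2 + 38*y + 44; no integer root y with |y| ≤ 4.
  x = -3: f_y(-3, y) = 6*y**2 + 38*y + 51; no integer root y with |y| ≤ 4.
  x = -2: f_y(-2, y) = 6*y**2 + 38*y + 56; vanishes at y ∈ {-4}. (-2, -4): f_x = -16 ≠ 0.
  x = -1: f_y(-1, y) = 6*y**2 + 38*y + 59; no integer root y with |y| ≤ 4.
  x = 0: f_y(0, y) = 6*y**2 + 38*y + 60; vanishes at y ∈ {-3}. (0, -3): f_x = 0, f = 0 — SINGULAR.
  x = 1: f_y(1, y) = 6*y**2 + 38*y + 59; no integer root y with |y| ≤ 4.
  x = 2: f_y(2, y) = 6*y**2 + 38*y + 56; vanishes at y ∈ {-4}. (2, -4): f_x = -8 ≠ 0.
  x = 3: f_y(3, y) = 6*y**2 + 38*y + 51; no integer root y with |y| ≤ 4.
  x = 4: f_y(4, y) = 6*y**2 + 38*y + 44; no integer root y with |y| ≤ 4.
Only singular point on the grid: (0, -3).
Classify: substitute x = 0 + u, y = -3 + v and expand: f = -u**3 - u**2*v + 2*v**3 + v**2.
No constant or linear terms (consistent with a singular point). Quadratic part: v**2. Cubic part: -u**3 - u**2*v + 2*v**3.
The quadratic part v**2 is a perfect square, so there is a single (double) tangent line v = 0, i.e. y = -3. Restricting the cubic part to that line (v = 0) leaves -u**3 ≠ 0, so f is not divisible by v and the branch is v² ≈ u**3 to lowest order — this is a cusp.
Classification: cusp.


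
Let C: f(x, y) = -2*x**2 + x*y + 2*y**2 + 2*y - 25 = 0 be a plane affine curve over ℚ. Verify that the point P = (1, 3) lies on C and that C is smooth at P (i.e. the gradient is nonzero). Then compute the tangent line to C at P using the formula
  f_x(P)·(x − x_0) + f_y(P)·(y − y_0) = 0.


Tangent line at P: -x + 15*y - 44 = 0.

Step 1: f(1, 3) = 0, so P lies on C.
Step 2: partial derivatives
  f_x(x, y) = -4*x + y, f_y(x, y) = x + 4*y + 2.
  f_x(P) = -1, f_y(P) = 15 (gradient nonzero, so P is smooth).
Step 3: tangent line at P: -1·(x − 1) + 15·(y − 3) = 0.
Expanding: -x + 15*y - 44 = 0.


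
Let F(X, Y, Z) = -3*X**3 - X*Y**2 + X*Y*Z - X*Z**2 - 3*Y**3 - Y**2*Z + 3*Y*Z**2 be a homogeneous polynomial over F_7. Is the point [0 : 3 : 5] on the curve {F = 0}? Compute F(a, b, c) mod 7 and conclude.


F(0,3,5) ≡ 1 (mod 7); P is NOT on the curve.

Evaluate F(0, 3, 5) term-by-term (mod 7).
  -3*X**3 ↦ -3·0·1·1 = 0
  -X*Y**2 ↦ -1·0·9·1 = 0
  X*Y*Z ↦ 1·0·3·5 = 0
  -X*Z**2 ↦ -1·0·1·25 = 0
  -3*Y**3 ↦ -3·1·27·1 = -81
  -Y**2*Z ↦ -1·1·9·5 = -45
  3*Y*Z**2 ↦ 3·1·3·25 = 225
Sum: F(0, 3, 5) = (0) + (0) + (0) + (0) + (-81) + (-45) + (225) = 99.
Reducing mod 7: 99 ≡ 1 (mod 7).
Since F(a, b, c) ≡ 1 ≠ 0 (mod 7), P does NOT lie on the curve.


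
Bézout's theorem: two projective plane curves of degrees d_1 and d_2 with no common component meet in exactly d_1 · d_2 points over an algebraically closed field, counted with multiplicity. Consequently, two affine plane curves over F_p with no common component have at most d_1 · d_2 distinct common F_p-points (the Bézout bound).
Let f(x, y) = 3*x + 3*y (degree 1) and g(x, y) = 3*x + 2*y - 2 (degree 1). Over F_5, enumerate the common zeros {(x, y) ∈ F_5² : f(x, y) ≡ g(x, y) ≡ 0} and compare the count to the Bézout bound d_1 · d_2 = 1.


Common zeros: {(2, 3)}; count = 1; Bézout bound = 1.

deg(f) = 1, deg(g) = 1, so Bézout bound = 1.
Scan x ∈ F_5. For each x, list the y ∈ F_5 with f(x, y) ≡ 0 and those with g(x, y) ≡ 0 (mod 5); the common zeros in that column are the intersection.
  x = 0: f ≡ 0 at y ∈ {0}; g ≡ 0 at y ∈ {1}; common: ∅.
  x = 1: f ≡ 0 at y ∈ {4}; g ≡ 0 at y ∈ {2}; common: ∅.
  x = 2: f ≡ 0 at y ∈ {3}; g ≡ 0 at y ∈ {3}; common: {3}.
  x = 3: f ≡ 0 at y ∈ {2}; g ≡ 0 at y ∈ {4}; common: ∅.
  x = 4: f ≡ 0 at y ∈ {1}; g ≡ 0 at y ∈ {0}; common: ∅.
Collecting: common zeros = {(2, 3)}, so the count is 1.
Comparison with the Bézout bound: 1 ≤ 1 = deg(f)·deg(g), as expected for curves with no common component (the bound is attained).


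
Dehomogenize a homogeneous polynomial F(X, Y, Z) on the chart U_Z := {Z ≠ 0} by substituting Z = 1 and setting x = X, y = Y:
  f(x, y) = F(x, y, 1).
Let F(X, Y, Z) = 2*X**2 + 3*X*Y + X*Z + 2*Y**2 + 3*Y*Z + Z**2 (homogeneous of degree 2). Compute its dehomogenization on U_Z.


f(x, y) = 2*x**2 + 3*x*y + x + 2*y**2 + 3*y + 1

On U_Z we set Z = 1. Each monomial c·X^i·Y^j·Z^k in F becomes c·x^i·y^j·1^k = c·x^i·y^j.
Substituting Z = 1: F(X, Y, 1) = 2*x**2 + 3*x*y + x + 2*y**2 + 3*y + 1.
Note: deg(f) ≤ deg(F) = 2; strict inequality happens when F is divisible by Z (lost terms).


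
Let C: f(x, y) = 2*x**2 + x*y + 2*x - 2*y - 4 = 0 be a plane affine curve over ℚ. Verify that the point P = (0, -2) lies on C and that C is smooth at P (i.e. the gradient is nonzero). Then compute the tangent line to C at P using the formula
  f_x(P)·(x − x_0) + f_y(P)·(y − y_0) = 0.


Tangent line at P: -2*y - 4 = 0.

Step 1: f(0, -2) = 0, so P lies on C.
Step 2: partial derivatives
  f_x(x, y) = 4*x + y + 2, f_y(x, y) = x - 2.
  f_x(P) = 0, f_y(P) = -2 (gradient nonzero, so P is smooth).
Step 3: tangent line at P: 0·(x − 0) + -2·(y − -2) = 0.
Expanding: -2*y - 4 = 0.


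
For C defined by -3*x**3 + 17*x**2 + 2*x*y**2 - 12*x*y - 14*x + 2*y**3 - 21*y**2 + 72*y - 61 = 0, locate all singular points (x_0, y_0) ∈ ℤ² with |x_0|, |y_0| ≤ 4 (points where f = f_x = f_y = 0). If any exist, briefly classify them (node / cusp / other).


Singular points: {(2, 3)}; classification: node.

Compute partial derivatives:
  f_x = -9*x**2 + 34*x + 2*y**2 - 12*y - 14.
  f_y = 4*x*y - 12*x + 6*y**2 - 42*y + 72.
Scan x_0 ∈ {−4, ..., 4}. For each x_0, f_y(x_0, y) is a polynomial in y; find its integer roots y ∈ {−4, ..., 4}, then test f_x and f at those candidates.
  x = -4: f_y(-4, y) = 6*y**2 - 58*y + 120; vanishes at y ∈ {3}. (-4, 3): f_x = -312 ≠ 0.
  x = -3: f_y(-3, y) = 6*y**2 - 54*y + 108; vanishes at y ∈ {3}. (-3, 3): f_x = -215 ≠ 0.
  x = -2: f_y(-2, y) = 6*y**2 - 50*y + 96; vanishes at y ∈ {3}. (-2, 3): f_x = -136 ≠ 0.
  x = -1: f_y(-1, y) = 6*y**2 - 46*y + 84; vanishes at y ∈ {3}. (-1, 3): f_x = -75 ≠ 0.
  x = 0: f_y(0, y) = 6*y**2 - 42*y + 72; vanishes at y ∈ {3, 4}. (0, 3): f_x = -32 ≠ 0; (0, 4): f_x = -30 ≠ 0.
  x = 1: f_y(1, y) = 6*y**2 - 38*y + 60; vanishes at y ∈ {3}. (1, 3): f_x = -7 ≠ 0.
  x = 2: f_y(2, y) = 6*y**2 - 34*y + 48; vanishes at y ∈ {3}. (2, 3): f_x = 0, f = 0 — SINGULAR.
  x = 3: f_y(3, y) = 6*y**2 - 30*y + 36; vanishes at y ∈ {2, 3}. (3, 2): f_x = -9 ≠ 0; (3, 3): f_x = -11 ≠ 0.
  x = 4: f_y(4, y) = 6*y**2 - 26*y + 24; vanishes at y ∈ {3}. (4, 3): f_x = -40 ≠ 0.
Only singular point on the grid: (2, 3).
Classify: substitute x = 2 + u, y = 3 + v and expand: f = -3*u**3 - u**2 + 2*u*v**2 + 2*v**3 + v**2.
No constant or linear terms (consistent with a singular point). Quadratic part: -u**2 + v**2. Cubic part: -3*u**3 + 2*u*v**2 + 2*v**3.
The quadratic part v**2 - u**2 = (v − u)(v + u) splits into two distinct linear factors, so there are two distinct tangent lines y − 3 = ±(x − 2) — this is a node (ordinary double point).
Classification: node.


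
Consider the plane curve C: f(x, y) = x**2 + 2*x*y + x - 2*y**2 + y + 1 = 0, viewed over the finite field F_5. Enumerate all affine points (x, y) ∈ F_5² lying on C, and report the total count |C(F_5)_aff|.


Affine F_5-points: {(0, 1), (0, 2), (2, 1), (2, 4), (4, 3), (4, 4)}; count = 6.

For each of the 25 pairs (x, y) ∈ F_5², evaluate f(x, y) mod 5. Record the zeros.
  x = 0: [0↦1, 1↦0, 2↦0, 3↦1, 4↦3]  zeros at y ∈ {1, 2}
  x = 1: [0↦3, 1↦4, 2↦1, 3↦4, 4↦3]  zeros at y ∈ ∅
  x = 2: [0↦2, 1↦0, 2↦4, 3↦4, 4↦0]  zeros at y ∈ {1, 4}
  x = 3: [0↦3, 1↦3, 2↦4, 3↦1, 4↦4]  zeros at y ∈ ∅
  x = 4: [0↦1, 1↦3, 2↦1, 3↦0, 4↦0]  zeros at y ∈ {3, 4}
Collecting zeros: affine points = {(0, 1), (0, 2), (2, 1), (2, 4), (4, 3), (4, 4)}.
Total count |C(F_5)_aff| = 6.


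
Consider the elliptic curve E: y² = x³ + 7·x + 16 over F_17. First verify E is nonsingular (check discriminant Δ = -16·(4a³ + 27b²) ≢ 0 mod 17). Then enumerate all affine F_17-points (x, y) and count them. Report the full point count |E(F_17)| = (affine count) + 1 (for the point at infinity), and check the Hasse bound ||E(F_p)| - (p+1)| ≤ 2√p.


Affine points = {(0, 4), (0, 13), (2, 2), (2, 15), (3, 8), (3, 9), (6, 6), (6, 11), (7, 0), (9, 3), (9, 14), (10, 7), (10, 10), (11, 8), (11, 9), (12, 3), (12, 14), (13, 3), (13, 14), (14, 6), (14, 11), (16, 5), (16, 12)}; affine count = 23; |E(F_17)| = 24.

Discriminant check: Δ ∝ 4a³ + 27b² = 4·7³ + 27·16² = 4·343 + 27·256 ≡ 5 (mod 17). Nonzero ⇒ E is nonsingular.
For each x ∈ F_17, compute rhs = x³ + 7·x + 16 mod 17, then count y ∈ F_17 with y² ≡ rhs.
  x = 0: rhs = 16, matching y values: 4, 13 (2 points).
  x = 1: rhs = 7, matching y values: none (0 points).
  x = 2: rhs = 4, matching y values: 2, 15 (2 points).
  x = 3: rhs = 13, matching y values: 8, 9 (2 points).
  x = 4: rhs = 6, matching y values: none (0 points).
  x = 5: rhs = 6, matching y values: none (0 points).
  x = 6: rhs = 2, matching y values: 6, 11 (2 points).
  x = 7: rhs = 0, matching y values: 0 (1 points).
  x = 8: rhs = 6, matching y values: none (0 points).
  x = 9: rhs = 9, matching y values: 3, 14 (2 points).
  x = 10: rhs = 15, matching y values: 7, 10 (2 points).
  x = 11: rhs = 13, matching y values: 8, 9 (2 points).
  x = 12: rhs = 9, matching y values: 3, 14 (2 points).
  x = 13: rhs = 9, matching y values: 3, 14 (2 points).
  x = 14: rhs = 2, matching y values: 6, 11 (2 points).
  x = 15: rhs = 11, matching y values: none (0 points).
  x = 16: rhs = 8, matching y values: 5, 12 (2 points).
Total affine count: 23.
Full point count |E(F_17)| = 23 + 1 = 24.
Hasse bound: |24 − (17+1)| = |6| = 6 ≤ 2√17 ≈ 8.2462 ✓.
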